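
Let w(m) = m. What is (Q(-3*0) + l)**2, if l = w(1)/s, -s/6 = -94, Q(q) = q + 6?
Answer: 11458225/318096 ≈ 36.021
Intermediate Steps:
Q(q) = 6 + q
s = 564 (s = -6*(-94) = 564)
l = 1/564 ≈ 0.0017731
(Q(-3*0) + l)**2 = ((6 - 3*0) + 1/564)**2 = ((6 + 0) + 1/564)**2 = (6 + 1/564)**2 = (3385/564)**2 = 11458225/318096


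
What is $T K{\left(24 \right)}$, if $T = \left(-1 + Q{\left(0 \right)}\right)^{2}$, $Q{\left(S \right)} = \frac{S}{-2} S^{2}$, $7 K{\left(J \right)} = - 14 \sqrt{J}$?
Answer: $- 4 \sqrt{6} \approx -9.798$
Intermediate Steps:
$K{\left(J \right)} = - 2 \sqrt{J}$ ($K{\left(J \right)} = \frac{\left(-14\right) \sqrt{J}}{7} = - 2 \sqrt{J}$)
$Q{\left(S \right)} = - \frac{S^{3}}{2}$ ($Q{\left(S \right)} = S \left(- \frac{1}{2}\right) S^{2} = - \frac{S}{2} S^{2} = - \frac{S^{3}}{2}$)
$T = 1$ ($T = \left(-1 - \frac{0^{3}}{2}\right)^{2} = \left(-1 - 0\right)^{2} = \left(-1 + 0\right)^{2} = \left(-1\right)^{2} = 1$)
$T K{\left(24 \right)} = 1 \left(- 2 \sqrt{24}\right) = 1 \left(- 2 \cdot 2 \sqrt{6}\right) = 1 \left(- 4 \sqrt{6}\right) = - 4 \sqrt{6}$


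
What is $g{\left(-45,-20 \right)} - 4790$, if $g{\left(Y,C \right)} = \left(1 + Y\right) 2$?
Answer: $-4878$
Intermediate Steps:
$g{\left(Y,C \right)} = 2 + 2 Y$
$g{\left(-45,-20 \right)} - 4790 = \left(2 + 2 \left(-45\right)\right) - 4790 = \left(2 - 90\right) - 4790 = -88 - 4790 = -4878$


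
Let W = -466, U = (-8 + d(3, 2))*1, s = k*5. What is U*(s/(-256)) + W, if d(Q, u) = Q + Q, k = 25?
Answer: -59523/128 ≈ -465.02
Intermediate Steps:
d(Q, u) = 2*Q
s = 125 (s = 25*5 = 125)
U = -2 (U = (-8 + 2*3)*1 = (-8 + 6)*1 = -2*1 = -2)
U*(s/(-256)) + W = -250/(-256) - 466 = -250*(-1)/256 - 466 = -2*(-125/256) - 466 = 125/128 - 466 = -59523/128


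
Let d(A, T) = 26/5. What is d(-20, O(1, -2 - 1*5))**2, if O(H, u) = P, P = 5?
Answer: 676/25 ≈ 27.040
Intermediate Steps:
O(H, u) = 5
d(A, T) = 26/5 (d(A, T) = 26*(1/5) = 26/5)
d(-20, O(1, -2 - 1*5))**2 = (26/5)**2 = 676/25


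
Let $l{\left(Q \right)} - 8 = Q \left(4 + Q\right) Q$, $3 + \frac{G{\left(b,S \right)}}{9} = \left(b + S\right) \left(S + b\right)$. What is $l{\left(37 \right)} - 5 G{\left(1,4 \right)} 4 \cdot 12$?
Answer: $8617$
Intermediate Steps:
$G{\left(b,S \right)} = -27 + 9 \left(S + b\right)^{2}$ ($G{\left(b,S \right)} = -27 + 9 \left(b + S\right) \left(S + b\right) = -27 + 9 \left(S + b\right) \left(S + b\right) = -27 + 9 \left(S + b\right)^{2}$)
$l{\left(Q \right)} = 8 + Q^{2} \left(4 + Q\right)$ ($l{\left(Q \right)} = 8 + Q \left(4 + Q\right) Q = 8 + Q^{2} \left(4 + Q\right)$)
$l{\left(37 \right)} - 5 G{\left(1,4 \right)} 4 \cdot 12 = \left(8 + 37^{3} + 4 \cdot 37^{2}\right) - 5 \left(-27 + 9 \left(4 + 1\right)^{2}\right) 4 \cdot 12 = \left(8 + 50653 + 4 \cdot 1369\right) - 5 \left(-27 + 9 \cdot 5^{2}\right) 4 \cdot 12 = \left(8 + 50653 + 5476\right) - 5 \left(-27 + 9 \cdot 25\right) 4 \cdot 12 = 56137 - 5 \left(-27 + 225\right) 4 \cdot 12 = 56137 - 5 \cdot 198 \cdot 4 \cdot 12 = 56137 - 990 \cdot 4 \cdot 12 = 56137 - 3960 \cdot 12 = 56137 - 47520 = 8617$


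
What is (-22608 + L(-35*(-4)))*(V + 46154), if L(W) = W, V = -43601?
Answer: -57360804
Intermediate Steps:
(-22608 + L(-35*(-4)))*(V + 46154) = (-22608 - 35*(-4))*(-43601 + 46154) = (-22608 + 140)*2553 = -22468*2553 = -57360804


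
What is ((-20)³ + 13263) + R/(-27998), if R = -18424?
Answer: 73685949/13999 ≈ 5263.7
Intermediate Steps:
((-20)³ + 13263) + R/(-27998) = ((-20)³ + 13263) - 18424/(-27998) = (-8000 + 13263) - 18424*(-1/27998) = 5263 + 9212/13999 = 73685949/13999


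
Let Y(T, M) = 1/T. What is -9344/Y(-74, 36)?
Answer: 691456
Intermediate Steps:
-9344/Y(-74, 36) = -9344/(1/(-74)) = -9344/(-1/74) = -9344*(-74) = 691456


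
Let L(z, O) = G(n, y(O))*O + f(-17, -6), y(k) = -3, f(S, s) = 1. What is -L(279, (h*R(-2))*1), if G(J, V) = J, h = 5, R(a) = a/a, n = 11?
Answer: -56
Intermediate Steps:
R(a) = 1
L(z, O) = 1 + 11*O (L(z, O) = 11*O + 1 = 1 + 11*O)
-L(279, (h*R(-2))*1) = -(1 + 11*((5*1)*1)) = -(1 + 11*(5*1)) = -(1 + 11*5) = -(1 + 55) = -1*56 = -56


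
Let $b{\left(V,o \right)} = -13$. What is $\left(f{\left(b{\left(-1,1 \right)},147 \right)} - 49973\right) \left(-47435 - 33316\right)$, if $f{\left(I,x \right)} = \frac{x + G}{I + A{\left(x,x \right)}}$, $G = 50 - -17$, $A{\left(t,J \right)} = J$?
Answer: $\frac{270361131084}{67} \approx 4.0352 \cdot 10^{9}$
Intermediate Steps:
$G = 67$ ($G = 50 + 17 = 67$)
$f{\left(I,x \right)} = \frac{67 + x}{I + x}$ ($f{\left(I,x \right)} = \frac{x + 67}{I + x} = \frac{67 + x}{I + x}$)
$\left(f{\left(b{\left(-1,1 \right)},147 \right)} - 49973\right) \left(-47435 - 33316\right) = \left(\frac{67 + 147}{-13 + 147} - 49973\right) \left(-47435 - 33316\right) = \left(\frac{1}{134} \cdot 214 - 49973\right) \left(-80751\right) = \left(\frac{107}{67} - 49973\right) \left(-80751\right) = \left(- \frac{3348084}{67}\right) \left(-80751\right) = \frac{270361131084}{67}$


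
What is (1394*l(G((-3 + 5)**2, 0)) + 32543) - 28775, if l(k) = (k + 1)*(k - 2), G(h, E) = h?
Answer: 17708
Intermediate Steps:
l(k) = (1 + k)*(-2 + k)
(1394*l(G((-3 + 5)**2, 0)) + 32543) - 28775 = (1394*(-2 + ((-3 + 5)**2)**2 - (-3 + 5)**2) + 32543) - 28775 = (1394*(-2 + (2**2)**2 - 1*2**2) + 32543) - 28775 = (1394*(-2 + 4**2 - 1*4) + 32543) - 28775 = (1394*(-2 + 16 - 4) + 32543) - 28775 = (1394*10 + 32543) - 28775 = (13940 + 32543) - 28775 = 46483 - 28775 = 17708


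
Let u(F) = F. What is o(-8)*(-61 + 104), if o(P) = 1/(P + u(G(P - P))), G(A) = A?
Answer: -43/8 ≈ -5.3750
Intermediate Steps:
o(P) = 1/P (o(P) = 1/(P + (P - P)) = 1/(P + 0) = 1/P)
o(-8)*(-61 + 104) = (-61 + 104)/(-8) = -⅛*43 = -43/8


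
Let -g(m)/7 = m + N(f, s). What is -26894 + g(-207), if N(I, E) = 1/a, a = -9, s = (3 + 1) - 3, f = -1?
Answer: -228998/9 ≈ -25444.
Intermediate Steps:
s = 1 (s = 4 - 3 = 1)
N(I, E) = -1/9 (N(I, E) = 1/(-9) = -1/9)
g(m) = 7/9 - 7*m (g(m) = -7*(m - 1/9) = -7*(-1/9 + m) = 7/9 - 7*m)
-26894 + g(-207) = -26894 + (7/9 - 7*(-207)) = -26894 + (7/9 + 1449) = -26894 + 13048/9 = -228998/9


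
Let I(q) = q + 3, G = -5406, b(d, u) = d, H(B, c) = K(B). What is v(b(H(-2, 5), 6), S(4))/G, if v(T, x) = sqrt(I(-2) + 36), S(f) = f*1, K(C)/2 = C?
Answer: -sqrt(37)/5406 ≈ -0.0011252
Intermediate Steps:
K(C) = 2*C
H(B, c) = 2*B
I(q) = 3 + q
S(f) = f
v(T, x) = sqrt(37) (v(T, x) = sqrt((3 - 2) + 36) = sqrt(1 + 36) = sqrt(37))
v(b(H(-2, 5), 6), S(4))/G = sqrt(37)/(-5406) = sqrt(37)*(-1/5406) = -sqrt(37)/5406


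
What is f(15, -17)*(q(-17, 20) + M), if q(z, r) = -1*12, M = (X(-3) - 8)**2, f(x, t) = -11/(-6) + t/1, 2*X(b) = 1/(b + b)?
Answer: -698971/864 ≈ -808.99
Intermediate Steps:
X(b) = 1/(4*b) (X(b) = 1/(2*(b + b)) = 1/(2*((2*b))) = (1/(2*b))/2 = 1/(4*b))
f(x, t) = 11/6 + t (f(x, t) = -11*(-1/6) + t*1 = 11/6 + t)
M = 9409/144 (M = ((1/4)/(-3) - 8)**2 = ((1/4)*(-1/3) - 8)**2 = (-1/12 - 8)**2 = (-97/12)**2 = 9409/144 ≈ 65.340)
q(z, r) = -12
f(15, -17)*(q(-17, 20) + M) = (11/6 - 17)*(-12 + 9409/144) = -91/6*7681/144 = -698971/864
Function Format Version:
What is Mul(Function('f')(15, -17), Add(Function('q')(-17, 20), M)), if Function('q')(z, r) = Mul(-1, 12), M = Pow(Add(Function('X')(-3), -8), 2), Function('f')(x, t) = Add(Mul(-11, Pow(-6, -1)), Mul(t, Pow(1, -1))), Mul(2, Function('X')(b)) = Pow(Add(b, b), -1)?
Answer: Rational(-698971, 864) ≈ -808.99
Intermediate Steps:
Function('X')(b) = Mul(Rational(1, 4), Pow(b, -1)) (Function('X')(b) = Mul(Rational(1, 2), Pow(Add(b, b), -1)) = Mul(Rational(1, 2), Pow(Mul(2, b), -1)) = Mul(Rational(1, 2), Mul(Rational(1, 2), Pow(b, -1))) = Mul(Rational(1, 4), Pow(b, -1)))
Function('f')(x, t) = Add(Rational(11, 6), t) (Function('f')(x, t) = Add(Mul(-11, Rational(-1, 6)), Mul(t, 1)) = Add(Rational(11, 6), t))
M = Rational(9409, 144) (M = Pow(Add(Mul(Rational(1, 4), Pow(-3, -1)), -8), 2) = Pow(Add(Mul(Rational(1, 4), Rational(-1, 3)), -8), 2) = Pow(Add(Rational(-1, 12), -8), 2) = Pow(Rational(-97, 12), 2) = Rational(9409, 144) ≈ 65.340)
Function('q')(z, r) = -12
Mul(Function('f')(15, -17), Add(Function('q')(-17, 20), M)) = Mul(Add(Rational(11, 6), -17), Add(-12, Rational(9409, 144))) = Mul(Rational(-91, 6), Rational(7681, 144)) = Rational(-698971, 864)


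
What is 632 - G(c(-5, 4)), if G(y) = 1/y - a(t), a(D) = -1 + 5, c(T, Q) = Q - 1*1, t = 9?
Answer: 1907/3 ≈ 635.67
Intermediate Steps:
c(T, Q) = -1 + Q (c(T, Q) = Q - 1 = -1 + Q)
a(D) = 4
G(y) = -4 + 1/y (G(y) = 1/y - 1*4 = 1/y - 4 = -4 + 1/y)
632 - G(c(-5, 4)) = 632 - (-4 + 1/(-1 + 4)) = 632 - (-4 + 1/3) = 632 - (-4 + ⅓) = 632 - 1*(-11/3) = 632 + 11/3 = 1907/3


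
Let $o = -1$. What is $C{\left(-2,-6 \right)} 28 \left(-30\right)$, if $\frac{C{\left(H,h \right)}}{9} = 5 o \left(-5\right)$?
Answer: $-189000$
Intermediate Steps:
$C{\left(H,h \right)} = 225$ ($C{\left(H,h \right)} = 9 \cdot 5 \left(-1\right) \left(-5\right) = 9 \left(\left(-5\right) \left(-5\right)\right) = 9 \cdot 25 = 225$)
$C{\left(-2,-6 \right)} 28 \left(-30\right) = 225 \cdot 28 \left(-30\right) = 6300 \left(-30\right) = -189000$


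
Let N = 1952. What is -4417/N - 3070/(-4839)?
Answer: -15381223/9445728 ≈ -1.6284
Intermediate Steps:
-4417/N - 3070/(-4839) = -4417/1952 - 3070/(-4839) = -4417*1/1952 - 3070*(-1/4839) = -4417/1952 + 3070/4839 = -15381223/9445728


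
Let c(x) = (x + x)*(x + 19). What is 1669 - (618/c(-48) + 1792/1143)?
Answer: 884208271/530352 ≈ 1667.2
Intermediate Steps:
c(x) = 2*x*(19 + x) (c(x) = (2*x)*(19 + x) = 2*x*(19 + x))
1669 - (618/c(-48) + 1792/1143) = 1669 - (618/((2*(-48)*(19 - 48))) + 1792/1143) = 1669 - (618/((2*(-48)*(-29))) + 1792*(1/1143)) = 1669 - (618/2784 + 1792/1143) = 1669 - (618*(1/2784) + 1792/1143) = 1669 - (103/464 + 1792/1143) = 1669 - 1*949217/530352 = 1669 - 949217/530352 = 884208271/530352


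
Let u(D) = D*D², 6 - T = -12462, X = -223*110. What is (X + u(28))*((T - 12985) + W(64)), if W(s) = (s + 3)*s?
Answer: -9721638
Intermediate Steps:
X = -24530
T = 12468 (T = 6 - 1*(-12462) = 6 + 12462 = 12468)
W(s) = s*(3 + s) (W(s) = (3 + s)*s = s*(3 + s))
u(D) = D³
(X + u(28))*((T - 12985) + W(64)) = (-24530 + 28³)*((12468 - 12985) + 64*(3 + 64)) = (-24530 + 21952)*(-517 + 64*67) = -2578*(-517 + 4288) = -2578*3771 = -9721638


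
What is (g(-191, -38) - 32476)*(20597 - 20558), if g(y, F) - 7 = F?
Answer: -1267773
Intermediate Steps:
g(y, F) = 7 + F
(g(-191, -38) - 32476)*(20597 - 20558) = ((7 - 38) - 32476)*(20597 - 20558) = (-31 - 32476)*39 = -32507*39 = -1267773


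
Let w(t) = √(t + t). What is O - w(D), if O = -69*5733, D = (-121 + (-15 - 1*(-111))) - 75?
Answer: -395577 - 10*I*√2 ≈ -3.9558e+5 - 14.142*I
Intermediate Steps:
D = -100 (D = (-121 + (-15 + 111)) - 75 = (-121 + 96) - 75 = -25 - 75 = -100)
O = -395577
w(t) = √2*√t (w(t) = √(2*t) = √2*√t)
O - w(D) = -395577 - √2*√(-100) = -395577 - √2*10*I = -395577 - 10*I*√2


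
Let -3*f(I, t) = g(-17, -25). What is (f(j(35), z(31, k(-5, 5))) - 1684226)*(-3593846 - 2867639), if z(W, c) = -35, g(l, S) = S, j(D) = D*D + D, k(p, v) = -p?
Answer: 32647641569705/3 ≈ 1.0883e+13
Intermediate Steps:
j(D) = D + D² (j(D) = D² + D = D + D²)
f(I, t) = 25/3 (f(I, t) = -⅓*(-25) = 25/3)
(f(j(35), z(31, k(-5, 5))) - 1684226)*(-3593846 - 2867639) = (25/3 - 1684226)*(-3593846 - 2867639) = -5052653/3*(-6461485) = 32647641569705/3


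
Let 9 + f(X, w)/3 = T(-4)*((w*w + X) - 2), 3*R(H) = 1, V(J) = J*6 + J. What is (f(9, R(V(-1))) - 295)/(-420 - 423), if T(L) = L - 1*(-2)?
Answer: 1094/2529 ≈ 0.43258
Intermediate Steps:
T(L) = 2 + L (T(L) = L + 2 = 2 + L)
V(J) = 7*J (V(J) = 6*J + J = 7*J)
R(H) = ⅓ (R(H) = (⅓)*1 = ⅓)
f(X, w) = -15 - 6*X - 6*w² (f(X, w) = -27 + 3*((2 - 4)*((w*w + X) - 2)) = -27 + 3*(-2*((w² + X) - 2)) = -27 + 3*(-2*((X + w²) - 2)) = -27 + 3*(-2*(-2 + X + w²)) = -27 + 3*(4 - 2*X - 2*w²) = -27 + (12 - 6*X - 6*w²) = -15 - 6*X - 6*w²)
(f(9, R(V(-1))) - 295)/(-420 - 423) = ((-15 - 6*9 - 6*(⅓)²) - 295)/(-420 - 423) = ((-15 - 54 - 6*⅑) - 295)/(-843) = ((-15 - 54 - ⅔) - 295)*(-1/843) = (-209/3 - 295)*(-1/843) = -1094/3*(-1/843) = 1094/2529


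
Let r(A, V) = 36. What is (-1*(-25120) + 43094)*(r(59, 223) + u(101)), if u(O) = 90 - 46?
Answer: 5457120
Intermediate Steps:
u(O) = 44
(-1*(-25120) + 43094)*(r(59, 223) + u(101)) = (-1*(-25120) + 43094)*(36 + 44) = (25120 + 43094)*80 = 68214*80 = 5457120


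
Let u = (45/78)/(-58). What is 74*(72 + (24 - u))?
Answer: 5356971/754 ≈ 7104.7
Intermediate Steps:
u = -15/1508 (u = (45*(1/78))*(-1/58) = (15/26)*(-1/58) = -15/1508 ≈ -0.0099469)
74*(72 + (24 - u)) = 74*(72 + (24 - 1*(-15/1508))) = 74*(72 + (24 + 15/1508)) = 74*(72 + 36207/1508) = 74*(144783/1508) = 5356971/754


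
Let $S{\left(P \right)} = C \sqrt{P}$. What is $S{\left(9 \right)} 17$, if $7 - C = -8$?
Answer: $765$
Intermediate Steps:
$C = 15$ ($C = 7 - -8 = 7 + 8 = 15$)
$S{\left(P \right)} = 15 \sqrt{P}$
$S{\left(9 \right)} 17 = 15 \sqrt{9} \cdot 17 = 15 \cdot 3 \cdot 17 = 45 \cdot 17 = 765$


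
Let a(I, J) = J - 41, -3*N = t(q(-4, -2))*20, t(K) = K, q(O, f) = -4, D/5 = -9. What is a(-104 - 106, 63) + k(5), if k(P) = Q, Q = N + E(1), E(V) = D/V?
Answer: 11/3 ≈ 3.6667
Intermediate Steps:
D = -45 (D = 5*(-9) = -45)
N = 80/3 (N = -(-4)*20/3 = -⅓*(-80) = 80/3 ≈ 26.667)
a(I, J) = -41 + J
E(V) = -45/V
Q = -55/3 (Q = 80/3 - 45/1 = 80/3 - 45*1 = 80/3 - 45 = -55/3 ≈ -18.333)
k(P) = -55/3
a(-104 - 106, 63) + k(5) = (-41 + 63) - 55/3 = 22 - 55/3 = 11/3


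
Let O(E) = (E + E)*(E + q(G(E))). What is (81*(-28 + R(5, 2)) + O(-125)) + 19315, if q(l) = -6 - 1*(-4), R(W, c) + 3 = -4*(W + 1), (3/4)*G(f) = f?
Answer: 46610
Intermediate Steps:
G(f) = 4*f/3
R(W, c) = -7 - 4*W (R(W, c) = -3 - 4*(W + 1) = -3 - 4*(1 + W) = -3 + (-4 - 4*W) = -7 - 4*W)
q(l) = -2 (q(l) = -6 + 4 = -2)
O(E) = 2*E*(-2 + E) (O(E) = (E + E)*(E - 2) = (2*E)*(-2 + E) = 2*E*(-2 + E))
(81*(-28 + R(5, 2)) + O(-125)) + 19315 = (81*(-28 + (-7 - 4*5)) + 2*(-125)*(-2 - 125)) + 19315 = (81*(-28 + (-7 - 20)) + 2*(-125)*(-127)) + 19315 = (81*(-28 - 27) + 31750) + 19315 = (81*(-55) + 31750) + 19315 = (-4455 + 31750) + 19315 = 27295 + 19315 = 46610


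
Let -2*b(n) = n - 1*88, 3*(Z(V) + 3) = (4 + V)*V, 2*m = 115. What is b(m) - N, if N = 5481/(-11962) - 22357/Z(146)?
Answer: 3277103359/174573428 ≈ 18.772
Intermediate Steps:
m = 115/2 (m = (½)*115 = 115/2 ≈ 57.500)
Z(V) = -3 + V*(4 + V)/3 (Z(V) = -3 + ((4 + V)*V)/3 = -3 + (V*(4 + V))/3 = -3 + V*(4 + V)/3)
N = -307429291/87286714 (N = 5481/(-11962) - 22357/(-3 + (⅓)*146² + (4/3)*146) = 5481*(-1/11962) - 22357/(-3 + (⅓)*21316 + 584/3) = -5481/11962 - 22357/(-3 + 21316/3 + 584/3) = -5481/11962 - 22357/7297 = -307429291/87286714 ≈ -3.5221)
b(n) = 44 - n/2 (b(n) = -(n - 1*88)/2 = -(n - 88)/2 = -(-88 + n)/2 = 44 - n/2)
b(m) - N = (44 - ½*115/2) - 1*(-307429291/87286714) = (44 - 115/4) + 307429291/87286714 = 61/4 + 307429291/87286714 = 3277103359/174573428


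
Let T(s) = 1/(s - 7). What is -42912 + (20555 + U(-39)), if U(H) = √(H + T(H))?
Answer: -22357 + I*√82570/46 ≈ -22357.0 + 6.2467*I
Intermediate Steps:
T(s) = 1/(-7 + s)
U(H) = √(H + 1/(-7 + H))
-42912 + (20555 + U(-39)) = -42912 + (20555 + √((1 - 39*(-7 - 39))/(-7 - 39))) = -42912 + (20555 + √((1 - 39*(-46))/(-46))) = -42912 + (20555 + √(-(1 + 1794)/46)) = -42912 + (20555 + √(-1/46*1795)) = -42912 + (20555 + √(-1795/46)) = -42912 + (20555 + I*√82570/46) = -22357 + I*√82570/46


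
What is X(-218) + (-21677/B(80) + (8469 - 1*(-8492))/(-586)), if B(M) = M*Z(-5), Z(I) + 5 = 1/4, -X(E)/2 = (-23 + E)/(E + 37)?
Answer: 512641671/20152540 ≈ 25.438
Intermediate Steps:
X(E) = -2*(-23 + E)/(37 + E) (X(E) = -2*(-23 + E)/(E + 37) = -2*(-23 + E)/(37 + E))
Z(I) = -19/4 (Z(I) = -5 + 1/4 = -19/4)
B(M) = -19*M/4 (B(M) = M*(-19/4) = -19*M/4)
X(-218) + (-21677/B(80) + (8469 - 1*(-8492))/(-586)) = 2*(23 - 1*(-218))/(37 - 218) + (-21677/((-19/4*80)) + (8469 - 1*(-8492))/(-586)) = 2*(23 + 218)/(-181) + (-21677/(-380) + (8469 + 8492)*(-1/586)) = 2*(-1/181)*241 + (-21677*(-1/380) + 16961*(-1/586)) = -482/181 + (21677/380 - 16961/586) = -482/181 + 3128771/111340 = 512641671/20152540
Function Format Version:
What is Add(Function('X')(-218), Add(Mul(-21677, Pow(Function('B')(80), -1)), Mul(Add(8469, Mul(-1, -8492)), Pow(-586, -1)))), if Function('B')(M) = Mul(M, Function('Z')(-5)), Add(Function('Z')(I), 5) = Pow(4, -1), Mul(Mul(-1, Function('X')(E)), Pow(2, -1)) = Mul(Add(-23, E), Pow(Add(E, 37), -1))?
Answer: Rational(512641671, 20152540) ≈ 25.438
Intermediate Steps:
Function('X')(E) = Mul(-2, Pow(Add(37, E), -1), Add(-23, E)) (Function('X')(E) = Mul(-2, Mul(Add(-23, E), Pow(Add(E, 37), -1))) = Mul(-2, Mul(Add(-23, E), Pow(Add(37, E), -1))) = Mul(-2, Mul(Pow(Add(37, E), -1), Add(-23, E))) = Mul(-2, Pow(Add(37, E), -1), Add(-23, E)))
Function('Z')(I) = Rational(-19, 4) (Function('Z')(I) = Add(-5, Pow(4, -1)) = Add(-5, Rational(1, 4)) = Rational(-19, 4))
Function('B')(M) = Mul(Rational(-19, 4), M) (Function('B')(M) = Mul(M, Rational(-19, 4)) = Mul(Rational(-19, 4), M))
Add(Function('X')(-218), Add(Mul(-21677, Pow(Function('B')(80), -1)), Mul(Add(8469, Mul(-1, -8492)), Pow(-586, -1)))) = Add(Mul(2, Pow(Add(37, -218), -1), Add(23, Mul(-1, -218))), Add(Mul(-21677, Pow(Mul(Rational(-19, 4), 80), -1)), Mul(Add(8469, Mul(-1, -8492)), Pow(-586, -1)))) = Add(Mul(2, Pow(-181, -1), Add(23, 218)), Add(Mul(-21677, Pow(-380, -1)), Mul(Add(8469, 8492), Rational(-1, 586)))) = Add(Mul(2, Rational(-1, 181), 241), Add(Mul(-21677, Rational(-1, 380)), Mul(16961, Rational(-1, 586)))) = Add(Rational(-482, 181), Add(Rational(21677, 380), Rational(-16961, 586))) = Add(Rational(-482, 181), Rational(3128771, 111340)) = Rational(512641671, 20152540)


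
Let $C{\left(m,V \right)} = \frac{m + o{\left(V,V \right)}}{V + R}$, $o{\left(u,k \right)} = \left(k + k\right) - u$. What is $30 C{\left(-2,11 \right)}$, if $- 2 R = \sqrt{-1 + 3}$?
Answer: $\frac{5940}{241} + \frac{270 \sqrt{2}}{241} \approx 26.232$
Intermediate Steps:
$o{\left(u,k \right)} = - u + 2 k$ ($o{\left(u,k \right)} = 2 k - u = - u + 2 k$)
$R = - \frac{\sqrt{2}}{2}$ ($R = - \frac{\sqrt{-1 + 3}}{2} = - \frac{\sqrt{2}}{2} \approx -0.70711$)
$C{\left(m,V \right)} = \frac{V + m}{V - \frac{\sqrt{2}}{2}}$ ($C{\left(m,V \right)} = \frac{m + \left(- V + 2 V\right)}{V - \frac{\sqrt{2}}{2}} = \frac{m + V}{V - \frac{\sqrt{2}}{2}} = \frac{V + m}{V - \frac{\sqrt{2}}{2}}$)
$30 C{\left(-2,11 \right)} = 30 \frac{2 \left(11 - 2\right)}{- \sqrt{2} + 2 \cdot 11} = 30 \cdot 2 \frac{1}{- \sqrt{2} + 22} \cdot 9 = 30 \cdot 2 \frac{1}{22 - \sqrt{2}} \cdot 9 = 30 \frac{18}{22 - \sqrt{2}} = \frac{540}{22 - \sqrt{2}}$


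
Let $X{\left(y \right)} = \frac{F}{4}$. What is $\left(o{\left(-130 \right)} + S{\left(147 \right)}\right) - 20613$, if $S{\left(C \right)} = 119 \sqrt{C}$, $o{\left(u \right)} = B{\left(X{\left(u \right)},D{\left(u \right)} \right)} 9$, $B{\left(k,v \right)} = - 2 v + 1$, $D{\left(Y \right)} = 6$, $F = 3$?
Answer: $-20712 + 833 \sqrt{3} \approx -19269.0$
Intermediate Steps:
$X{\left(y \right)} = \frac{3}{4}$
$B{\left(k,v \right)} = 1 - 2 v$
$o{\left(u \right)} = -99$ ($o{\left(u \right)} = \left(1 - 12\right) 9 = \left(-11\right) 9 = -99$)
$\left(o{\left(-130 \right)} + S{\left(147 \right)}\right) - 20613 = \left(-99 + 119 \sqrt{147}\right) - 20613 = \left(-99 + 119 \cdot 7 \sqrt{3}\right) - 20613 = \left(-99 + 833 \sqrt{3}\right) - 20613 = -20712 + 833 \sqrt{3}$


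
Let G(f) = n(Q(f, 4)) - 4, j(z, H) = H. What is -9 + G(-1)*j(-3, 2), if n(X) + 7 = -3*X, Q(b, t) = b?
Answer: -25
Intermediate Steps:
n(X) = -7 - 3*X
G(f) = -11 - 3*f (G(f) = (-7 - 3*f) - 4 = -11 - 3*f)
-9 + G(-1)*j(-3, 2) = -9 + (-11 - 3*(-1))*2 = -9 + (-11 + 3)*2 = -9 - 8*2 = -9 - 16 = -25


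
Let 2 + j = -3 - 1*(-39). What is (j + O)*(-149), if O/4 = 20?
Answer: -16986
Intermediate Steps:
j = 34 (j = -2 + (-3 - 1*(-39)) = -2 + (-3 + 39) = -2 + 36 = 34)
O = 80 (O = 4*20 = 80)
(j + O)*(-149) = (34 + 80)*(-149) = 114*(-149) = -16986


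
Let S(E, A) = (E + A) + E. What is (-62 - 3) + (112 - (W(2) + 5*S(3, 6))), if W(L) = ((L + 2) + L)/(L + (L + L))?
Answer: -14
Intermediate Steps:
S(E, A) = A + 2*E (S(E, A) = (A + E) + E = A + 2*E)
W(L) = (2 + 2*L)/(3*L) (W(L) = ((2 + L) + L)/(L + 2*L) = (2 + 2*L)/((3*L)) = (2 + 2*L)*(1/(3*L)) = (2 + 2*L)/(3*L))
(-62 - 3) + (112 - (W(2) + 5*S(3, 6))) = (-62 - 3) + (112 - ((⅔)*(1 + 2)/2 + 5*(6 + 2*3))) = -65 + (112 - ((⅔)*(½)*3 + 5*(6 + 6))) = -65 + (112 - (1 + 5*12)) = -65 + (112 - (1 + 60)) = -65 + (112 - 1*61) = -65 + (112 - 61) = -65 + 51 = -14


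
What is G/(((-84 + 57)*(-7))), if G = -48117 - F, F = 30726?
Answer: -26281/63 ≈ -417.16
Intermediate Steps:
G = -78843 (G = -48117 - 1*30726 = -48117 - 30726 = -78843)
G/(((-84 + 57)*(-7))) = -78843*(-1/(7*(-84 + 57))) = -78843/((-27*(-7))) = -78843/189 = -78843*1/189 = -26281/63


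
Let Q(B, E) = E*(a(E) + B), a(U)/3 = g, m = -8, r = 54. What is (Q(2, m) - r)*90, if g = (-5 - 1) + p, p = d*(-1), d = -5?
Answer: -4140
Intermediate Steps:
p = 5 (p = -5*(-1) = 5)
g = -1 (g = (-5 - 1) + 5 = -6 + 5 = -1)
a(U) = -3 (a(U) = 3*(-1) = -3)
Q(B, E) = E*(-3 + B)
(Q(2, m) - r)*90 = (-8*(-3 + 2) - 1*54)*90 = (-8*(-1) - 54)*90 = (8 - 54)*90 = -46*90 = -4140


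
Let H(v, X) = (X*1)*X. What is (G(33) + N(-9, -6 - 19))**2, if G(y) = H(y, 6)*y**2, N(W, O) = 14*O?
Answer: 1509633316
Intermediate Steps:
H(v, X) = X**2 (H(v, X) = X*X = X**2)
G(y) = 36*y**2 (G(y) = 6**2*y**2 = 36*y**2)
(G(33) + N(-9, -6 - 19))**2 = (36*33**2 + 14*(-6 - 19))**2 = (36*1089 + 14*(-25))**2 = (39204 - 350)**2 = 38854**2 = 1509633316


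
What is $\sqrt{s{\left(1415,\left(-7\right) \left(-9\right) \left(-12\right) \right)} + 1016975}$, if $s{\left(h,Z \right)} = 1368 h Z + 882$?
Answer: $i \sqrt{1462386463} \approx 38241.0 i$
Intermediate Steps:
$s{\left(h,Z \right)} = 882 + 1368 Z h$ ($s{\left(h,Z \right)} = 1368 Z h + 882 = 882 + 1368 Z h$)
$\sqrt{s{\left(1415,\left(-7\right) \left(-9\right) \left(-12\right) \right)} + 1016975} = \sqrt{\left(882 + 1368 \left(-7\right) \left(-9\right) \left(-12\right) 1415\right) + 1016975} = \sqrt{\left(882 + 1368 \cdot 63 \left(-12\right) 1415\right) + 1016975} = \sqrt{\left(882 + 1368 \left(-756\right) 1415\right) + 1016975} = \sqrt{\left(882 - 1463404320\right) + 1016975} = \sqrt{-1463403438 + 1016975} = \sqrt{-1462386463} = i \sqrt{1462386463}$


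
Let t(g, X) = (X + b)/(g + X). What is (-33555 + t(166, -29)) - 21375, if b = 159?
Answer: -7525280/137 ≈ -54929.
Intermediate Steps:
t(g, X) = (159 + X)/(X + g) (t(g, X) = (X + 159)/(g + X) = (159 + X)/(X + g))
(-33555 + t(166, -29)) - 21375 = (-33555 + (159 - 29)/(-29 + 166)) - 21375 = (-33555 + 130/137) - 21375 = -4596905/137 - 21375 = -7525280/137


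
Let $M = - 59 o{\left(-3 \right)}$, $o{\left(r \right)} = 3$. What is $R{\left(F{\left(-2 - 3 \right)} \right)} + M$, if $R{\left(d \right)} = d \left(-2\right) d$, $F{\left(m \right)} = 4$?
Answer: $-209$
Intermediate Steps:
$R{\left(d \right)} = - 2 d^{2}$ ($R{\left(d \right)} = - 2 d d = - 2 d^{2}$)
$M = -177$ ($M = \left(-59\right) 3 = -177$)
$R{\left(F{\left(-2 - 3 \right)} \right)} + M = - 2 \cdot 4^{2} - 177 = \left(-2\right) 16 - 177 = -32 - 177 = -209$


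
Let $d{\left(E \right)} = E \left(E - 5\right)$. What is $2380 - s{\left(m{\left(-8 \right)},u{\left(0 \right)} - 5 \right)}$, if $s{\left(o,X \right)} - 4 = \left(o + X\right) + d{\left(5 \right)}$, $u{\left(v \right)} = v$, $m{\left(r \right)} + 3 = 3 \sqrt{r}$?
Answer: $2384 - 6 i \sqrt{2} \approx 2384.0 - 8.4853 i$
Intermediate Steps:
$m{\left(r \right)} = -3 + 3 \sqrt{r}$
$d{\left(E \right)} = E \left(-5 + E\right)$
$s{\left(o,X \right)} = 4 + X + o$ ($s{\left(o,X \right)} = 4 + \left(\left(o + X\right) + 5 \left(-5 + 5\right)\right) = 4 + \left(\left(X + o\right) + 5 \cdot 0\right) = 4 + \left(\left(X + o\right) + 0\right) = 4 + \left(X + o\right) = 4 + X + o$)
$2380 - s{\left(m{\left(-8 \right)},u{\left(0 \right)} - 5 \right)} = 2380 - \left(4 + \left(0 - 5\right) - \left(3 - 3 \sqrt{-8}\right)\right) = 2380 - \left(4 + \left(0 - 5\right) - \left(3 - 3 \cdot 2 i \sqrt{2}\right)\right) = 2380 - \left(4 - 5 - \left(3 - 6 i \sqrt{2}\right)\right) = 2380 - \left(-4 + 6 i \sqrt{2}\right) = 2380 + \left(4 - 6 i \sqrt{2}\right) = 2384 - 6 i \sqrt{2}$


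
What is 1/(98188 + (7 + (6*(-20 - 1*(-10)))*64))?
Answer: 1/94355 ≈ 1.0598e-5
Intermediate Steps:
1/(98188 + (7 + (6*(-20 - 1*(-10)))*64)) = 1/(98188 + (7 + (6*(-20 + 10))*64)) = 1/(98188 + (7 + (6*(-10))*64)) = 1/(98188 + (7 - 60*64)) = 1/(98188 + (7 - 3840)) = 1/(98188 - 3833) = 1/94355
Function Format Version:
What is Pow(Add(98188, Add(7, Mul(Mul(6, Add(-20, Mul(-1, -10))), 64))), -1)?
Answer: Rational(1, 94355) ≈ 1.0598e-5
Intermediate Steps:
Pow(Add(98188, Add(7, Mul(Mul(6, Add(-20, Mul(-1, -10))), 64))), -1) = Pow(Add(98188, Add(7, Mul(Mul(6, Add(-20, 10)), 64))), -1) = Pow(Add(98188, Add(7, Mul(Mul(6, -10), 64))), -1) = Pow(Add(98188, Add(7, Mul(-60, 64))), -1) = Pow(Add(98188, Add(7, -3840)), -1) = Pow(Add(98188, -3833), -1) = Pow(94355, -1) = Rational(1, 94355)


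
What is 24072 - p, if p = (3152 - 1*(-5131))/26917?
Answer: 58903431/2447 ≈ 24072.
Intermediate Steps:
p = 753/2447 (p = (3152 + 5131)*(1/26917) = 8283*(1/26917) = 753/2447 ≈ 0.30772)
24072 - p = 24072 - 1*753/2447 = 24072 - 753/2447 = 58903431/2447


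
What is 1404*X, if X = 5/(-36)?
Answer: -195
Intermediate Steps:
X = -5/36 (X = 5*(-1/36) = -5/36 ≈ -0.13889)
1404*X = 1404*(-5/36) = -195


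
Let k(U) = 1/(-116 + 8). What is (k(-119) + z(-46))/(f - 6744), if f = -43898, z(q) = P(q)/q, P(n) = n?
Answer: -107/5469336 ≈ -1.9564e-5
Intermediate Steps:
k(U) = -1/108 (k(U) = 1/(-108) = -1/108)
z(q) = 1 (z(q) = q/q = 1)
(k(-119) + z(-46))/(f - 6744) = (-1/108 + 1)/(-43898 - 6744) = (107/108)/(-50642) = (107/108)*(-1/50642) = -107/5469336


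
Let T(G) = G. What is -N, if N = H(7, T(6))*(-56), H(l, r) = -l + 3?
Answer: -224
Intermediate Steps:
H(l, r) = 3 - l
N = 224 (N = (3 - 1*7)*(-56) = (3 - 7)*(-56) = -4*(-56) = 224)
-N = -1*224 = -224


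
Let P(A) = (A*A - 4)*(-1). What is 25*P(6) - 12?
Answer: -812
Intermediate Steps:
P(A) = 4 - A² (P(A) = (A² - 4)*(-1) = (-4 + A²)*(-1) = 4 - A²)
25*P(6) - 12 = 25*(4 - 1*6²) - 12 = 25*(4 - 1*36) - 12 = 25*(4 - 36) - 12 = 25*(-32) - 12 = -800 - 12 = -812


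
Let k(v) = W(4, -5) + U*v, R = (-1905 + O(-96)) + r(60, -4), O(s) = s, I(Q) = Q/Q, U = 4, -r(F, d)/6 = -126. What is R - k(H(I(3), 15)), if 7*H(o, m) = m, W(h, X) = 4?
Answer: -8803/7 ≈ -1257.6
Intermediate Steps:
r(F, d) = 756 (r(F, d) = -6*(-126) = 756)
I(Q) = 1
H(o, m) = m/7
R = -1245 (R = (-1905 - 96) + 756 = -2001 + 756 = -1245)
k(v) = 4 + 4*v
R - k(H(I(3), 15)) = -1245 - (4 + 4*((⅐)*15)) = -1245 - (4 + 4*(15/7)) = -1245 - (4 + 60/7) = -1245 - 1*88/7 = -1245 - 88/7 = -8803/7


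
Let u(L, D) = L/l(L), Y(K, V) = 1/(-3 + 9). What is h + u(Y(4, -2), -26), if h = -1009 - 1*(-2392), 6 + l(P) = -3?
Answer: 74681/54 ≈ 1383.0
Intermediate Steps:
l(P) = -9 (l(P) = -6 - 3 = -9)
Y(K, V) = ⅙ (Y(K, V) = 1/6 = ⅙)
u(L, D) = -L/9 (u(L, D) = L/(-9) = L*(-⅑) = -L/9)
h = 1383 (h = -1009 + 2392 = 1383)
h + u(Y(4, -2), -26) = 1383 - ⅑*⅙ = 1383 - 1/54 = 74681/54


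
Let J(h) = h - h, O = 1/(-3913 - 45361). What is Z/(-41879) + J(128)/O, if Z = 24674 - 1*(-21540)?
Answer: -46214/41879 ≈ -1.1035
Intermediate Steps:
O = -1/49274 (O = 1/(-49274) = -1/49274 ≈ -2.0295e-5)
J(h) = 0
Z = 46214 (Z = 24674 + 21540 = 46214)
Z/(-41879) + J(128)/O = 46214/(-41879) + 0/(-1/49274) = 46214*(-1/41879) + 0*(-49274) = -46214/41879 + 0 = -46214/41879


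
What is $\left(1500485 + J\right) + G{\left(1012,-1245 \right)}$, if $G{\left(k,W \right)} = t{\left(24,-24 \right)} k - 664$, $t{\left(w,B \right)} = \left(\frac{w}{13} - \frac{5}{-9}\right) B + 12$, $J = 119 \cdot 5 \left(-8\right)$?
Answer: $\frac{56506019}{39} \approx 1.4489 \cdot 10^{6}$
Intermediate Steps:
$J = -4760$ ($J = 119 \left(-40\right) = -4760$)
$t{\left(w,B \right)} = 12 + B \left(\frac{5}{9} + \frac{w}{13}\right)$ ($t{\left(w,B \right)} = \left(w \frac{1}{13} - - \frac{5}{9}\right) B + 12 = \left(\frac{w}{13} + \frac{5}{9}\right) B + 12 = \left(\frac{5}{9} + \frac{w}{13}\right) B + 12 = B \left(\frac{5}{9} + \frac{w}{13}\right) + 12 = 12 + B \left(\frac{5}{9} + \frac{w}{13}\right)$)
$G{\left(k,W \right)} = -664 - \frac{1780 k}{39}$ ($G{\left(k,W \right)} = \left(12 + \frac{5}{9} \left(-24\right) + \frac{1}{13} \left(-24\right) 24\right) k - 664 = \left(12 - \frac{40}{3} - \frac{576}{13}\right) k - 664 = - \frac{1780 k}{39} - 664 = -664 - \frac{1780 k}{39}$)
$\left(1500485 + J\right) + G{\left(1012,-1245 \right)} = \left(1500485 - 4760\right) - \frac{1827256}{39} = 1495725 - \frac{1827256}{39} = \frac{56506019}{39}$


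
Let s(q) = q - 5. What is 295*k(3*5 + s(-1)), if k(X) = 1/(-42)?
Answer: -295/42 ≈ -7.0238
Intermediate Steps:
s(q) = -5 + q
k(X) = -1/42
295*k(3*5 + s(-1)) = 295*(-1/42) = -295/42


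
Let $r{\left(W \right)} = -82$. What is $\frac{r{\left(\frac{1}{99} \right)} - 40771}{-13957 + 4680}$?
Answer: $\frac{40853}{9277} \approx 4.4037$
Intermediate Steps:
$\frac{r{\left(\frac{1}{99} \right)} - 40771}{-13957 + 4680} = \frac{-82 - 40771}{-13957 + 4680} = - \frac{40853}{-9277} = \left(-40853\right) \left(- \frac{1}{9277}\right) = \frac{40853}{9277}$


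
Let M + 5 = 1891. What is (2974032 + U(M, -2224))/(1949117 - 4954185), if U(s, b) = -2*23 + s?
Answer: -743968/751267 ≈ -0.99028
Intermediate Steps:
M = 1886 (M = -5 + 1891 = 1886)
U(s, b) = -46 + s
(2974032 + U(M, -2224))/(1949117 - 4954185) = (2974032 + (-46 + 1886))/(1949117 - 4954185) = (2974032 + 1840)/(-3005068) = 2975872*(-1/3005068) = -743968/751267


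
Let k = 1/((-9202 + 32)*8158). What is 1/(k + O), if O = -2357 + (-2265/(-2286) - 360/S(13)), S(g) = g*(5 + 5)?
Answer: -370528283580/873994118246323 ≈ -0.00042395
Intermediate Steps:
S(g) = 10*g (S(g) = g*10 = 10*g)
O = -23366059/9906 (O = -2357 + (-2265/(-2286) - 360/(10*13)) = -2357 + (-2265*(-1/2286) - 360/130) = -2357 + (755/762 - 360*1/130) = -2357 + (755/762 - 36/13) = -2357 - 17617/9906 = -23366059/9906 ≈ -2358.8)
k = -1/74808860 (k = (1/8158)/(-9170) = -1/9170*1/8158 = -1/74808860 ≈ -1.3367e-8)
1/(k + O) = 1/(-1/74808860 - 23366059/9906) = 1/(-873994118246323/370528283580) = -370528283580/873994118246323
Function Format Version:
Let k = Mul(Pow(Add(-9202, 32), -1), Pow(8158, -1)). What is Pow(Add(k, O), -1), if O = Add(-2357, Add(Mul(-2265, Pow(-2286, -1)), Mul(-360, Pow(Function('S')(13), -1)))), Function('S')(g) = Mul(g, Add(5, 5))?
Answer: Rational(-370528283580, 873994118246323) ≈ -0.00042395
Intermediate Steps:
Function('S')(g) = Mul(10, g) (Function('S')(g) = Mul(g, 10) = Mul(10, g))
O = Rational(-23366059, 9906) (O = Add(-2357, Add(Mul(-2265, Pow(-2286, -1)), Mul(-360, Pow(Mul(10, 13), -1)))) = Add(-2357, Add(Mul(-2265, Rational(-1, 2286)), Mul(-360, Pow(130, -1)))) = Add(-2357, Add(Rational(755, 762), Mul(-360, Rational(1, 130)))) = Add(-2357, Add(Rational(755, 762), Rational(-36, 13))) = Add(-2357, Rational(-17617, 9906)) = Rational(-23366059, 9906) ≈ -2358.8)
k = Rational(-1, 74808860) (k = Mul(Pow(-9170, -1), Rational(1, 8158)) = Mul(Rational(-1, 9170), Rational(1, 8158)) = Rational(-1, 74808860) ≈ -1.3367e-8)
Pow(Add(k, O), -1) = Pow(Add(Rational(-1, 74808860), Rational(-23366059, 9906)), -1) = Pow(Rational(-873994118246323, 370528283580), -1) = Rational(-370528283580, 873994118246323)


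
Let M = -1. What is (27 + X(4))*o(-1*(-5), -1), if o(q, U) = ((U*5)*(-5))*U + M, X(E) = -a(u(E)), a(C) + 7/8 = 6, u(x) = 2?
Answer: -2275/4 ≈ -568.75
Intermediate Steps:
a(C) = 41/8 (a(C) = -7/8 + 6 = 41/8)
X(E) = -41/8 (X(E) = -1*41/8 = -41/8)
o(q, U) = -1 - 25*U² (o(q, U) = ((U*5)*(-5))*U - 1 = ((5*U)*(-5))*U - 1 = (-25*U)*U - 1 = -25*U² - 1 = -1 - 25*U²)
(27 + X(4))*o(-1*(-5), -1) = (27 - 41/8)*(-1 - 25*(-1)²) = 175*(-1 - 25*1)/8 = 175*(-1 - 25)/8 = (175/8)*(-26) = -2275/4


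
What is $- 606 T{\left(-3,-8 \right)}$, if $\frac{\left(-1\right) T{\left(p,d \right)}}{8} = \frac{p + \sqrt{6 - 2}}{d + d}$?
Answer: $303$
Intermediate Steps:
$T{\left(p,d \right)} = - \frac{4 \left(2 + p\right)}{d}$ ($T{\left(p,d \right)} = - 8 \frac{p + \sqrt{6 - 2}}{d + d} = - 8 \frac{p + \sqrt{4}}{2 d} = - 8 \left(p + 2\right) \frac{1}{2 d} = - 8 \left(2 + p\right) \frac{1}{2 d} = - 8 \frac{2 + p}{2 d} = - \frac{4 \left(2 + p\right)}{d}$)
$- 606 T{\left(-3,-8 \right)} = - 606 \frac{4 \left(-2 - -3\right)}{-8} = - 606 \cdot 4 \left(- \frac{1}{8}\right) \left(-2 + 3\right) = - 606 \cdot 4 \left(- \frac{1}{8}\right) 1 = \left(-606\right) \left(- \frac{1}{2}\right) = 303$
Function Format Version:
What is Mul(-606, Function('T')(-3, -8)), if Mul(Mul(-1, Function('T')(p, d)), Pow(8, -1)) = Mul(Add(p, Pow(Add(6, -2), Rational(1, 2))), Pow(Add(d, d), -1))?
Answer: 303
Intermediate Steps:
Function('T')(p, d) = Mul(-4, Pow(d, -1), Add(2, p)) (Function('T')(p, d) = Mul(-8, Mul(Add(p, Pow(Add(6, -2), Rational(1, 2))), Pow(Add(d, d), -1))) = Mul(-8, Mul(Add(p, Pow(4, Rational(1, 2))), Pow(Mul(2, d), -1))) = Mul(-8, Mul(Add(p, 2), Mul(Rational(1, 2), Pow(d, -1)))) = Mul(-8, Mul(Add(2, p), Mul(Rational(1, 2), Pow(d, -1)))) = Mul(-8, Mul(Rational(1, 2), Pow(d, -1), Add(2, p))) = Mul(-4, Pow(d, -1), Add(2, p)))
Mul(-606, Function('T')(-3, -8)) = Mul(-606, Mul(4, Pow(-8, -1), Add(-2, Mul(-1, -3)))) = Mul(-606, Mul(4, Rational(-1, 8), Add(-2, 3))) = Mul(-606, Mul(4, Rational(-1, 8), 1)) = Mul(-606, Rational(-1, 2)) = 303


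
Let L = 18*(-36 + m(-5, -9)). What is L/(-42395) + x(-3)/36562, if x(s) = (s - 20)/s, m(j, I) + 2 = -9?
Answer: 93769441/4650137970 ≈ 0.020165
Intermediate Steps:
m(j, I) = -11 (m(j, I) = -2 - 9 = -11)
x(s) = (-20 + s)/s
L = -846 (L = 18*(-36 - 11) = 18*(-47) = -846)
L/(-42395) + x(-3)/36562 = -846/(-42395) + ((-20 - 3)/(-3))/36562 = -846*(-1/42395) - ⅓*(-23)*(1/36562) = 846/42395 + (23/3)*(1/36562) = 846/42395 + 23/109686 = 93769441/4650137970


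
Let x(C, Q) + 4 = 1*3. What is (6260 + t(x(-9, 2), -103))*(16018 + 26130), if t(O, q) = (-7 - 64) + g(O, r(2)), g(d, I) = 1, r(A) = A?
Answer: 260896120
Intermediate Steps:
x(C, Q) = -1 (x(C, Q) = -4 + 1*3 = -4 + 3 = -1)
t(O, q) = -70 (t(O, q) = (-7 - 64) + 1 = -71 + 1 = -70)
(6260 + t(x(-9, 2), -103))*(16018 + 26130) = (6260 - 70)*(16018 + 26130) = 6190*42148 = 260896120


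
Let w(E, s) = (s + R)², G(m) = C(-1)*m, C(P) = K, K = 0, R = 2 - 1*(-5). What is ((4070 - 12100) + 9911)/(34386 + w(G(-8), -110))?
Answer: 1881/44995 ≈ 0.041805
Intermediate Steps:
R = 7 (R = 2 + 5 = 7)
C(P) = 0
G(m) = 0 (G(m) = 0*m = 0)
w(E, s) = (7 + s)² (w(E, s) = (s + 7)² = (7 + s)²)
((4070 - 12100) + 9911)/(34386 + w(G(-8), -110)) = ((4070 - 12100) + 9911)/(34386 + (7 - 110)²) = (-8030 + 9911)/(34386 + (-103)²) = 1881/(34386 + 10609) = 1881/44995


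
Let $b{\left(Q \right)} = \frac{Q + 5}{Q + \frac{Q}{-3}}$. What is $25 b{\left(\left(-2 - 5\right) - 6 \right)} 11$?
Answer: $\frac{3300}{13} \approx 253.85$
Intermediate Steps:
$b{\left(Q \right)} = \frac{3 \left(5 + Q\right)}{2 Q}$ ($b{\left(Q \right)} = \frac{5 + Q}{Q + Q \left(- \frac{1}{3}\right)} = \frac{5 + Q}{Q - \frac{Q}{3}} = \frac{5 + Q}{\frac{2}{3} Q} = \left(5 + Q\right) \frac{3}{2 Q} = \frac{3 \left(5 + Q\right)}{2 Q}$)
$25 b{\left(\left(-2 - 5\right) - 6 \right)} 11 = 25 \frac{3 \left(5 - 13\right)}{2 \left(\left(-2 - 5\right) - 6\right)} 11 = 25 \frac{3 \left(5 - 13\right)}{2 \left(-7 - 6\right)} 11 = 25 \frac{3 \left(5 - 13\right)}{2 \left(-13\right)} 11 = 25 \cdot \frac{3}{2} \left(- \frac{1}{13}\right) \left(-8\right) 11 = 25 \cdot \frac{12}{13} \cdot 11 = \frac{300}{13} \cdot 11 = \frac{3300}{13}$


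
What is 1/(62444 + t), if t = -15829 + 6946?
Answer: 1/53561 ≈ 1.8670e-5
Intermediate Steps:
t = -8883
1/(62444 + t) = 1/(62444 - 8883) = 1/53561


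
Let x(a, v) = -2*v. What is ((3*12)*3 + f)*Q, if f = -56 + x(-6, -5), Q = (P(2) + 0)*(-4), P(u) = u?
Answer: -496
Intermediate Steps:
Q = -8 (Q = (2 + 0)*(-4) = 2*(-4) = -8)
f = -46 (f = -56 - 2*(-5) = -56 + 10 = -46)
((3*12)*3 + f)*Q = ((3*12)*3 - 46)*(-8) = (36*3 - 46)*(-8) = (108 - 46)*(-8) = 62*(-8) = -496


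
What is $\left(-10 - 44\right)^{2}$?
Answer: $2916$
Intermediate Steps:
$\left(-10 - 44\right)^{2} = \left(-54\right)^{2} = 2916$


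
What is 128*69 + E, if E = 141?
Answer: 8973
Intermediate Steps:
128*69 + E = 128*69 + 141 = 8832 + 141 = 8973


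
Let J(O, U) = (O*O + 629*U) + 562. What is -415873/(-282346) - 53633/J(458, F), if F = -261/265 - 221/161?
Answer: 1529735165509069/1257892397839908 ≈ 1.2161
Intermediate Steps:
F = -100586/42665 (F = -261*1/265 - 221*1/161 = -261/265 - 221/161 = -100586/42665 ≈ -2.3576)
J(O, U) = 562 + O² + 629*U (J(O, U) = (O² + 629*U) + 562 = 562 + O² + 629*U)
-415873/(-282346) - 53633/J(458, F) = -415873/(-282346) - 53633/(562 + 458² + 629*(-100586/42665)) = -415873*(-1/282346) - 53633/(562 + 209764 - 63268594/42665) = 415873/282346 - 53633/8910290196/42665 = 415873/282346 - 53633*42665/8910290196 = 415873/282346 - 2288251945/8910290196 = 1529735165509069/1257892397839908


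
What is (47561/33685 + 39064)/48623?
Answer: 1315918401/1637865755 ≈ 0.80343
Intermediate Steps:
(47561/33685 + 39064)/48623 = (47561*(1/33685) + 39064)*(1/48623) = (47561/33685 + 39064)*(1/48623) = (1315918401/33685)*(1/48623) = 1315918401/1637865755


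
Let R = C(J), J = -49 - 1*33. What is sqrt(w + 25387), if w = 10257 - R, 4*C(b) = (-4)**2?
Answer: 18*sqrt(110) ≈ 188.79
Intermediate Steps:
J = -82 (J = -49 - 33 = -82)
C(b) = 4 (C(b) = (1/4)*(-4)**2 = (1/4)*16 = 4)
R = 4
w = 10253 (w = 10257 - 1*4 = 10257 - 4 = 10253)
sqrt(w + 25387) = sqrt(10253 + 25387) = sqrt(35640) = 18*sqrt(110)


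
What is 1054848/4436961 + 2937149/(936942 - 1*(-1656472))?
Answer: 5255891045087/3835625591618 ≈ 1.3703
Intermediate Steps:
1054848/4436961 + 2937149/(936942 - 1*(-1656472)) = 1054848*(1/4436961) + 2937149/(936942 + 1656472) = 351616/1478987 + 2937149/2593414 = 5255891045087/3835625591618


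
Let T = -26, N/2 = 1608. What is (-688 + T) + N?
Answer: 2502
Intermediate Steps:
N = 3216 (N = 2*1608 = 3216)
(-688 + T) + N = (-688 - 26) + 3216 = -714 + 3216 = 2502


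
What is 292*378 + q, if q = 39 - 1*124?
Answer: 110291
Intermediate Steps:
q = -85 (q = 39 - 124 = -85)
292*378 + q = 292*378 - 85 = 110376 - 85 = 110291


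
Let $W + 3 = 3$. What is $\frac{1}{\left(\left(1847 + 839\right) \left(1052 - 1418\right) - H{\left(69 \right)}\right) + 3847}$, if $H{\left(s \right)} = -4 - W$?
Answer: $- \frac{1}{979225} \approx -1.0212 \cdot 10^{-6}$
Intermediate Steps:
$W = 0$ ($W = -3 + 3 = 0$)
$H{\left(s \right)} = -4$ ($H{\left(s \right)} = -4 - 0 = -4 + 0 = -4$)
$\frac{1}{\left(\left(1847 + 839\right) \left(1052 - 1418\right) - H{\left(69 \right)}\right) + 3847} = \frac{1}{\left(\left(1847 + 839\right) \left(1052 - 1418\right) - -4\right) + 3847} = \frac{1}{\left(2686 \left(-366\right) + 4\right) + 3847} = \frac{1}{\left(-983076 + 4\right) + 3847} = \frac{1}{-983072 + 3847} = \frac{1}{-979225} = - \frac{1}{979225}$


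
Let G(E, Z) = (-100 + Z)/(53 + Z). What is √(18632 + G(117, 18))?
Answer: √93918090/71 ≈ 136.49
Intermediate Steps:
G(E, Z) = (-100 + Z)/(53 + Z)
√(18632 + G(117, 18)) = √(18632 + (-100 + 18)/(53 + 18)) = √(18632 - 82/71) = √(1322790/71) = √93918090/71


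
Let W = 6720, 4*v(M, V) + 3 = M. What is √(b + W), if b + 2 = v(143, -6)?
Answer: √6753 ≈ 82.177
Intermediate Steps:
v(M, V) = -¾ + M/4
b = 33 (b = -2 + (-¾ + (¼)*143) = -2 + (-¾ + 143/4) = -2 + 35 = 33)
√(b + W) = √(33 + 6720) = √6753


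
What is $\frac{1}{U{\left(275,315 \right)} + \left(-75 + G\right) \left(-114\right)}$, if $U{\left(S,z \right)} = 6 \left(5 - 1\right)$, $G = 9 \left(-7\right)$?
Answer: $\frac{1}{15756} \approx 6.3468 \cdot 10^{-5}$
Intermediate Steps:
$G = -63$
$U{\left(S,z \right)} = 24$ ($U{\left(S,z \right)} = 6 \cdot 4 = 24$)
$\frac{1}{U{\left(275,315 \right)} + \left(-75 + G\right) \left(-114\right)} = \frac{1}{24 + \left(-75 - 63\right) \left(-114\right)} = \frac{1}{24 - -15732} = \frac{1}{24 + 15732} = \frac{1}{15756}$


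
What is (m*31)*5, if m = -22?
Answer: -3410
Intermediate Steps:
(m*31)*5 = -22*31*5 = -682*5 = -3410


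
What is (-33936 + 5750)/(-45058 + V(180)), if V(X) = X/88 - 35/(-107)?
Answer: 66349844/106060947 ≈ 0.62558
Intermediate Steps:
V(X) = 35/107 + X/88 (V(X) = X*(1/88) - 35*(-1/107) = X/88 + 35/107 = 35/107 + X/88)
(-33936 + 5750)/(-45058 + V(180)) = (-33936 + 5750)/(-45058 + (35/107 + (1/88)*180)) = -28186/(-45058 + (35/107 + 45/22)) = -28186/(-45058 + 5585/2354) = -28186/(-106060947/2354) = -28186*(-2354/106060947) = 66349844/106060947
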